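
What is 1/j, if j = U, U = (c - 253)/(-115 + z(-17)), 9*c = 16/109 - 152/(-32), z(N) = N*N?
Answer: -682776/990637 ≈ -0.68923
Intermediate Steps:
z(N) = N²
c = 2135/3924 (c = (16/109 - 152/(-32))/9 = (16*(1/109) - 152*(-1/32))/9 = (16/109 + 19/4)/9 = (⅑)*(2135/436) = 2135/3924 ≈ 0.54409)
U = -990637/682776 (U = (2135/3924 - 253)/(-115 + (-17)²) = -990637/(3924*(-115 + 289)) = -990637/3924/174 = -990637/3924*1/174 = -990637/682776 ≈ -1.4509)
j = -990637/682776 ≈ -1.4509
1/j = 1/(-990637/682776) = -682776/990637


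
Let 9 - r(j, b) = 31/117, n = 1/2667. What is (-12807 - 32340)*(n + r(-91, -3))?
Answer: -13673476253/34671 ≈ -3.9438e+5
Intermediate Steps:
n = 1/2667 ≈ 0.00037495
r(j, b) = 1022/117 (r(j, b) = 9 - 31/117 = 1022/117)
(-12807 - 32340)*(n + r(-91, -3)) = (-12807 - 32340)*(1/2667 + 1022/117) = -45147*908597/104013 = -13673476253/34671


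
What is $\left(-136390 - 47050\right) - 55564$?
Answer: $-239004$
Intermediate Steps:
$\left(-136390 - 47050\right) - 55564 = -183440 - 55564 = -239004$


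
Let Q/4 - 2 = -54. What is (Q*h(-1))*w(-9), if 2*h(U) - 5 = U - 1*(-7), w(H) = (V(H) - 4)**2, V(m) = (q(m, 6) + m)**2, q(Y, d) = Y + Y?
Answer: -601315000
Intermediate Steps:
Q = -208 (Q = 8 + 4*(-54) = 8 - 216 = -208)
q(Y, d) = 2*Y
V(m) = 9*m**2 (V(m) = (2*m + m)**2 = (3*m)**2 = 9*m**2)
w(H) = (-4 + 9*H**2)**2 (w(H) = (9*H**2 - 4)**2 = (-4 + 9*H**2)**2)
h(U) = 6 + U/2 (h(U) = 5/2 + (U - 1*(-7))/2 = 5/2 + (U + 7)/2 = 5/2 + (7 + U)/2 = 5/2 + (7/2 + U/2) = 6 + U/2)
(Q*h(-1))*w(-9) = (-208*(6 + (1/2)*(-1)))*(-4 + 9*(-9)**2)**2 = (-208*(6 - 1/2))*(-4 + 9*81)**2 = (-208*11/2)*(-4 + 729)**2 = -1144*725**2 = -1144*525625 = -601315000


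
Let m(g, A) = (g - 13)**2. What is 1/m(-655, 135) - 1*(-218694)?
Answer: 97586511457/446224 ≈ 2.1869e+5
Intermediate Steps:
m(g, A) = (-13 + g)**2
1/m(-655, 135) - 1*(-218694) = 1/((-13 - 655)**2) - 1*(-218694) = 1/((-668)**2) + 218694 = 1/446224 + 218694 = 97586511457/446224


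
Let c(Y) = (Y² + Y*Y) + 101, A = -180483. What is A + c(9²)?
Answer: -167260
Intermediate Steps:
c(Y) = 101 + 2*Y² (c(Y) = (Y² + Y²) + 101 = 2*Y² + 101 = 101 + 2*Y²)
A + c(9²) = -180483 + (101 + 2*(9²)²) = -180483 + (101 + 2*81²) = -180483 + (101 + 2*6561) = -180483 + (101 + 13122) = -180483 + 13223 = -167260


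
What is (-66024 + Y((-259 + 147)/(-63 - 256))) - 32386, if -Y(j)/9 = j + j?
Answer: -31394806/319 ≈ -98416.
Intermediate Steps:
Y(j) = -18*j (Y(j) = -9*(j + j) = -18*j)
(-66024 + Y((-259 + 147)/(-63 - 256))) - 32386 = (-66024 - 18*(-259 + 147)/(-63 - 256)) - 32386 = (-66024 - (-2016)/(-319)) - 32386 = (-66024 - (-2016)*(-1)/319) - 32386 = (-66024 - 18*112/319) - 32386 = (-66024 - 2016/319) - 32386 = -21063672/319 - 32386 = -31394806/319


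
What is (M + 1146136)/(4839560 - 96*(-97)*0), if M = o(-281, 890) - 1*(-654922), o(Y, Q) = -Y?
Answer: 1801339/4839560 ≈ 0.37221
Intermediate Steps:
M = 655203 (M = -1*(-281) - 1*(-654922) = 281 + 654922 = 655203)
(M + 1146136)/(4839560 - 96*(-97)*0) = (655203 + 1146136)/(4839560 - 96*(-97)*0) = 1801339/(4839560 + 9312*0) = 1801339/(4839560 + 0) = 1801339/4839560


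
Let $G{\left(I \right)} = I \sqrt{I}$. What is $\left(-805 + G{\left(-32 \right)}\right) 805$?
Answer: $-648025 - 103040 i \sqrt{2} \approx -6.4803 \cdot 10^{5} - 1.4572 \cdot 10^{5} i$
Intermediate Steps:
$G{\left(I \right)} = I^{\frac{3}{2}}$
$\left(-805 + G{\left(-32 \right)}\right) 805 = \left(-805 + \left(-32\right)^{\frac{3}{2}}\right) 805 = \left(-805 - 128 i \sqrt{2}\right) 805 = -648025 - 103040 i \sqrt{2}$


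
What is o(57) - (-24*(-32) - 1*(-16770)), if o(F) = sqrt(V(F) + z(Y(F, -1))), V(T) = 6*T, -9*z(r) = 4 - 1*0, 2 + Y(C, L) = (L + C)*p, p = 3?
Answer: -17538 + sqrt(3074)/3 ≈ -17520.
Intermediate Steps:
Y(C, L) = -2 + 3*C + 3*L (Y(C, L) = -2 + (L + C)*3 = -2 + (C + L)*3 = -2 + (3*C + 3*L) = -2 + 3*C + 3*L)
z(r) = -4/9 (z(r) = -(4 - 1*0)/9 = -(4 + 0)/9 = -1/9*4 = -4/9)
o(F) = sqrt(-4/9 + 6*F) (o(F) = sqrt(6*F - 4/9) = sqrt(-4/9 + 6*F))
o(57) - (-24*(-32) - 1*(-16770)) = sqrt(-4 + 54*57)/3 - (-24*(-32) - 1*(-16770)) = sqrt(-4 + 3078)/3 - (768 + 16770) = sqrt(3074)/3 - 1*17538 = sqrt(3074)/3 - 17538 = -17538 + sqrt(3074)/3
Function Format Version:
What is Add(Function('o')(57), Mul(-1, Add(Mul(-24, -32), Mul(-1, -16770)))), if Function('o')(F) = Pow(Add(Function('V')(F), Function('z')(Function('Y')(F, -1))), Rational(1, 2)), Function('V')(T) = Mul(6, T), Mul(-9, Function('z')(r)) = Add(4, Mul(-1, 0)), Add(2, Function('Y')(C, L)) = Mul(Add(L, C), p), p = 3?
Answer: Add(-17538, Mul(Rational(1, 3), Pow(3074, Rational(1, 2)))) ≈ -17520.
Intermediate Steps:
Function('Y')(C, L) = Add(-2, Mul(3, C), Mul(3, L)) (Function('Y')(C, L) = Add(-2, Mul(Add(L, C), 3)) = Add(-2, Mul(Add(C, L), 3)) = Add(-2, Add(Mul(3, C), Mul(3, L))) = Add(-2, Mul(3, C), Mul(3, L)))
Function('z')(r) = Rational(-4, 9) (Function('z')(r) = Mul(Rational(-1, 9), Add(4, Mul(-1, 0))) = Mul(Rational(-1, 9), Add(4, 0)) = Mul(Rational(-1, 9), 4) = Rational(-4, 9))
Function('o')(F) = Pow(Add(Rational(-4, 9), Mul(6, F)), Rational(1, 2)) (Function('o')(F) = Pow(Add(Mul(6, F), Rational(-4, 9)), Rational(1, 2)) = Pow(Add(Rational(-4, 9), Mul(6, F)), Rational(1, 2)))
Add(Function('o')(57), Mul(-1, Add(Mul(-24, -32), Mul(-1, -16770)))) = Add(Mul(Rational(1, 3), Pow(Add(-4, Mul(54, 57)), Rational(1, 2))), Mul(-1, Add(Mul(-24, -32), Mul(-1, -16770)))) = Add(Mul(Rational(1, 3), Pow(Add(-4, 3078), Rational(1, 2))), Mul(-1, Add(768, 16770))) = Add(Mul(Rational(1, 3), Pow(3074, Rational(1, 2))), Mul(-1, 17538)) = Add(Mul(Rational(1, 3), Pow(3074, Rational(1, 2))), -17538) = Add(-17538, Mul(Rational(1, 3), Pow(3074, Rational(1, 2))))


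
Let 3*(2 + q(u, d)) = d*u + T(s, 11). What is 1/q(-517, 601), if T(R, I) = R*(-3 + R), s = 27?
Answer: -3/310075 ≈ -9.6751e-6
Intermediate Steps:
q(u, d) = 214 + d*u/3 (q(u, d) = -2 + (d*u + 27*(-3 + 27))/3 = -2 + (d*u + 27*24)/3 = -2 + (d*u + 648)/3 = -2 + (648 + d*u)/3 = -2 + (216 + d*u/3) = 214 + d*u/3)
1/q(-517, 601) = 1/(214 + (⅓)*601*(-517)) = 1/(214 - 310717/3) = 1/(-310075/3) = -3/310075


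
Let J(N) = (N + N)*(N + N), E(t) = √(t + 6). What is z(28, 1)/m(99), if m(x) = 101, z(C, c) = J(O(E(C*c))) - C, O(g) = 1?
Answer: -24/101 ≈ -0.23762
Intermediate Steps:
E(t) = √(6 + t)
J(N) = 4*N² (J(N) = (2*N)*(2*N) = 4*N²)
z(C, c) = 4 - C (z(C, c) = 4*1² - C = 4*1 - C = 4 - C)
z(28, 1)/m(99) = (4 - 1*28)/101 = (4 - 28)*(1/101) = -24*1/101 = -24/101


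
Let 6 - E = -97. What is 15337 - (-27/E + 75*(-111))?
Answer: 2437213/103 ≈ 23662.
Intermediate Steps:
E = 103 (E = 6 - 1*(-97) = 6 + 97 = 103)
15337 - (-27/E + 75*(-111)) = 15337 - (-27/103 + 75*(-111)) = 15337 - (-27*1/103 - 8325) = 15337 - (-27/103 - 8325) = 15337 - 1*(-857502/103) = 15337 + 857502/103 = 2437213/103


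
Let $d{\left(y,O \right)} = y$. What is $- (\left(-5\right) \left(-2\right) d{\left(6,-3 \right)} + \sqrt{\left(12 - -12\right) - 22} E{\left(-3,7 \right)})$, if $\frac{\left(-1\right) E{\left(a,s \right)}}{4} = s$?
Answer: $-60 + 28 \sqrt{2} \approx -20.402$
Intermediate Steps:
$E{\left(a,s \right)} = - 4 s$
$- (\left(-5\right) \left(-2\right) d{\left(6,-3 \right)} + \sqrt{\left(12 - -12\right) - 22} E{\left(-3,7 \right)}) = - (\left(-5\right) \left(-2\right) 6 + \sqrt{\left(12 - -12\right) - 22} \left(\left(-4\right) 7\right)) = - (10 \cdot 6 + \sqrt{\left(12 + 12\right) - 22} \left(-28\right)) = - (60 + \sqrt{24 - 22} \left(-28\right)) = - (60 + \sqrt{2} \left(-28\right)) = - (60 - 28 \sqrt{2}) = -60 + 28 \sqrt{2}$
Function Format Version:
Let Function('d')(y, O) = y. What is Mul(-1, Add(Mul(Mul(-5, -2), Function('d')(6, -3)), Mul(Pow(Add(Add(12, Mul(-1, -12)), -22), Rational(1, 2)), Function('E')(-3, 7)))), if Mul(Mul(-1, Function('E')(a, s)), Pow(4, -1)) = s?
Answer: Add(-60, Mul(28, Pow(2, Rational(1, 2)))) ≈ -20.402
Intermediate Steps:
Function('E')(a, s) = Mul(-4, s)
Mul(-1, Add(Mul(Mul(-5, -2), Function('d')(6, -3)), Mul(Pow(Add(Add(12, Mul(-1, -12)), -22), Rational(1, 2)), Function('E')(-3, 7)))) = Mul(-1, Add(Mul(Mul(-5, -2), 6), Mul(Pow(Add(Add(12, Mul(-1, -12)), -22), Rational(1, 2)), Mul(-4, 7)))) = Mul(-1, Add(Mul(10, 6), Mul(Pow(Add(Add(12, 12), -22), Rational(1, 2)), -28))) = Mul(-1, Add(60, Mul(Pow(Add(24, -22), Rational(1, 2)), -28))) = Mul(-1, Add(60, Mul(Pow(2, Rational(1, 2)), -28))) = Mul(-1, Add(60, Mul(-28, Pow(2, Rational(1, 2))))) = Add(-60, Mul(28, Pow(2, Rational(1, 2))))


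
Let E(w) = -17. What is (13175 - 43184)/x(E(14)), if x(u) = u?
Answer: 30009/17 ≈ 1765.2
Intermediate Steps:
(13175 - 43184)/x(E(14)) = (13175 - 43184)/(-17) = -30009*(-1/17) = 30009/17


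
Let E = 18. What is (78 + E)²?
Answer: 9216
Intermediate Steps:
(78 + E)² = (78 + 18)² = 96² = 9216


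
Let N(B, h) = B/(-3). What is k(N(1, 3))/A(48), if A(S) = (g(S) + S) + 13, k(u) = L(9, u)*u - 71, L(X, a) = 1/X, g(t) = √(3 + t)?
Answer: -58499/49545 + 959*√51/49545 ≈ -1.0425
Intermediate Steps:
N(B, h) = -B/3 (N(B, h) = B*(-⅓) = -B/3)
k(u) = -71 + u/9 (k(u) = u/9 - 71 = -71 + u/9)
A(S) = 13 + S + √(3 + S) (A(S) = (√(3 + S) + S) + 13 = (S + √(3 + S)) + 13 = 13 + S + √(3 + S))
k(N(1, 3))/A(48) = (-71 + (-⅓*1)/9)/(13 + 48 + √(3 + 48)) = (-71 + (⅑)*(-⅓))/(13 + 48 + √51) = (-71 - 1/27)/(61 + √51) = -1918/(27*(61 + √51))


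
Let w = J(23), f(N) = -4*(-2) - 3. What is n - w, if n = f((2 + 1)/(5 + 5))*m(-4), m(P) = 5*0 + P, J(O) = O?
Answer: -43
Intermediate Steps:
f(N) = 5 (f(N) = 8 - 3 = 5)
w = 23
m(P) = P (m(P) = 0 + P = P)
n = -20 (n = 5*(-4) = -20)
n - w = -20 - 1*23 = -20 - 23 = -43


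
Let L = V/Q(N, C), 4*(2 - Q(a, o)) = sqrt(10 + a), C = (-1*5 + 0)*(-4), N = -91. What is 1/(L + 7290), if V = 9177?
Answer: 225119/2222498814 - 9177*I/370416469 ≈ 0.00010129 - 2.4775e-5*I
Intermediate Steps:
C = 20 (C = (-5 + 0)*(-4) = -5*(-4) = 20)
Q(a, o) = 2 - sqrt(10 + a)/4
L = 146832*(2 + 9*I/4)/145 (L = 9177/(2 - sqrt(10 - 91)/4) = 9177/(2 - 9*I/4) = 9177*(16*(2 + 9*I/4)/145) = 146832*(2 + 9*I/4)/145 ≈ 2025.3 + 2278.4*I)
1/(L + 7290) = 1/((293664/145 + 330372*I/145) + 7290) = 1/(1350714/145 + 330372*I/145) = 145*(1350714/145 - 330372*I/145)/13334992884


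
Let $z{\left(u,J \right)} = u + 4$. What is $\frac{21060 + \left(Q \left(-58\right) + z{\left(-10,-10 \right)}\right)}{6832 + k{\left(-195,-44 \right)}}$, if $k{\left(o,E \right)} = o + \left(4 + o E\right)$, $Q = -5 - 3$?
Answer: $\frac{21518}{15221} \approx 1.4137$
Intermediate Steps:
$Q = -8$
$z{\left(u,J \right)} = 4 + u$
$k{\left(o,E \right)} = 4 + o + E o$ ($k{\left(o,E \right)} = o + \left(4 + E o\right) = 4 + o + E o$)
$\frac{21060 + \left(Q \left(-58\right) + z{\left(-10,-10 \right)}\right)}{6832 + k{\left(-195,-44 \right)}} = \frac{21060 + \left(\left(-8\right) \left(-58\right) + \left(4 - 10\right)\right)}{6832 - -8389} = \frac{21060 + \left(464 - 6\right)}{6832 + \left(4 - 195 + 8580\right)} = \frac{21060 + 458}{6832 + 8389} = \frac{21518}{15221}$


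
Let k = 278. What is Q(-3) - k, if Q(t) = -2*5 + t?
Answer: -291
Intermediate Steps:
Q(t) = -10 + t
Q(-3) - k = (-10 - 3) - 1*278 = -13 - 278 = -291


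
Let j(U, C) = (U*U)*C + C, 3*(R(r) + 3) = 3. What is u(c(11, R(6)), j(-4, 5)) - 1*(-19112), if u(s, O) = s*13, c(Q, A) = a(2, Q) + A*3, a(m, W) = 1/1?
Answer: 19047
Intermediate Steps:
R(r) = -2 (R(r) = -3 + (⅓)*3 = -3 + 1 = -2)
a(m, W) = 1
j(U, C) = C + C*U² (j(U, C) = U²*C + C = C*U² + C = C + C*U²)
c(Q, A) = 1 + 3*A (c(Q, A) = 1 + A*3 = 1 + 3*A)
u(s, O) = 13*s
u(c(11, R(6)), j(-4, 5)) - 1*(-19112) = 13*(1 + 3*(-2)) - 1*(-19112) = 13*(1 - 6) + 19112 = 13*(-5) + 19112 = -65 + 19112 = 19047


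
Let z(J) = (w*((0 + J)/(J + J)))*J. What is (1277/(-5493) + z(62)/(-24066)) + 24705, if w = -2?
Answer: 544305944929/22032423 ≈ 24705.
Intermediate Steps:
z(J) = -J (z(J) = (-2*(0 + J)/(J + J))*J = (-2*J/(2*J))*J = (-2*J*1/(2*J))*J = (-2*½)*J = -J)
(1277/(-5493) + z(62)/(-24066)) + 24705 = (1277/(-5493) - 1*62/(-24066)) + 24705 = (1277*(-1/5493) - 62*(-1/24066)) + 24705 = (-1277/5493 + 31/12033) + 24705 = -5065286/22032423 + 24705 = 544305944929/22032423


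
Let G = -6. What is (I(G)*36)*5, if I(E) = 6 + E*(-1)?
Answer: 2160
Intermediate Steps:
I(E) = 6 - E
(I(G)*36)*5 = ((6 - 1*(-6))*36)*5 = ((6 + 6)*36)*5 = (12*36)*5 = 432*5 = 2160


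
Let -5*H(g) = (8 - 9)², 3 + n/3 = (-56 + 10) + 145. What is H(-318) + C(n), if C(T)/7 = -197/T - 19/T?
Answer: -109/20 ≈ -5.4500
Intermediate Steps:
n = 288 (n = -9 + 3*((-56 + 10) + 145) = -9 + 3*(-46 + 145) = -9 + 3*99 = -9 + 297 = 288)
H(g) = -⅕ (H(g) = -(8 - 9)²/5 = -⅕*(-1)² = -⅕*1 = -⅕)
C(T) = -1512/T (C(T) = 7*(-197/T - 19/T) = 7*(-216/T) = -1512/T)
H(-318) + C(n) = -⅕ - 1512/288 = -⅕ - 1512*1/288 = -⅕ - 21/4 = -109/20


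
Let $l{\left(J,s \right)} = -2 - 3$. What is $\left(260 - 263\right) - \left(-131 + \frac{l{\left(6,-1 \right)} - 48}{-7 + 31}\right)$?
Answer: $\frac{3125}{24} \approx 130.21$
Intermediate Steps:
$l{\left(J,s \right)} = -5$
$\left(260 - 263\right) - \left(-131 + \frac{l{\left(6,-1 \right)} - 48}{-7 + 31}\right) = \left(260 - 263\right) + \left(131 - \frac{-5 - 48}{-7 + 31}\right) = -3 + \left(131 - - \frac{53}{24}\right) = -3 + \left(131 + \frac{53}{24}\right) = -3 + \frac{3197}{24} = \frac{3125}{24}$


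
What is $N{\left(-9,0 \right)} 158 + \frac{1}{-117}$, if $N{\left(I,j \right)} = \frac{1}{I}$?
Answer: $- \frac{685}{39} \approx -17.564$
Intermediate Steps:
$N{\left(-9,0 \right)} 158 + \frac{1}{-117} = \frac{1}{-9} \cdot 158 + \frac{1}{-117} = \left(- \frac{1}{9}\right) 158 - \frac{1}{117} = - \frac{158}{9} - \frac{1}{117} = - \frac{685}{39}$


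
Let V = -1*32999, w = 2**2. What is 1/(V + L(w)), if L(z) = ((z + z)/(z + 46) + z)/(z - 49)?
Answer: -1125/37123979 ≈ -3.0304e-5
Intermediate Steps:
w = 4
L(z) = (z + 2*z/(46 + z))/(-49 + z) (L(z) = ((2*z)/(46 + z) + z)/(-49 + z) = (2*z/(46 + z) + z)/(-49 + z) = (z + 2*z/(46 + z))/(-49 + z))
V = -32999
1/(V + L(w)) = 1/(-32999 + 4*(48 + 4)/(-2254 + 4**2 - 3*4)) = 1/(-32999 + 4*52/(-2254 + 16 - 12)) = 1/(-32999 + 4*52/(-2250)) = 1/(-32999 + 4*(-1/2250)*52) = 1/(-32999 - 104/1125) = 1/(-37123979/1125) = -1125/37123979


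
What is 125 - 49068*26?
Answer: -1275643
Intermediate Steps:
125 - 49068*26 = 125 - 1363*936 = 125 - 1275768 = -1275643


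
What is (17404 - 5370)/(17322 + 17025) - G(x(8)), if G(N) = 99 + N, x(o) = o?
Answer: -3663095/34347 ≈ -106.65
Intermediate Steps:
(17404 - 5370)/(17322 + 17025) - G(x(8)) = (17404 - 5370)/(17322 + 17025) - (99 + 8) = 12034/34347 - 1*107 = 12034*(1/34347) - 107 = 12034/34347 - 107 = -3663095/34347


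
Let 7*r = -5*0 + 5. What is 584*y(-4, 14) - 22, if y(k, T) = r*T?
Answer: 5818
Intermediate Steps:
r = 5/7 (r = (-5*0 + 5)/7 = (0 + 5)/7 = (1/7)*5 = 5/7 ≈ 0.71429)
y(k, T) = 5*T/7
584*y(-4, 14) - 22 = 584*((5/7)*14) - 22 = 584*10 - 22 = 5840 - 22 = 5818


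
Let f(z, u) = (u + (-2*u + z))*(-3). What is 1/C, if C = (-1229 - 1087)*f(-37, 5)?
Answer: -1/291816 ≈ -3.4268e-6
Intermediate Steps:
f(z, u) = -3*z + 3*u (f(z, u) = (u + (z - 2*u))*(-3) = (z - u)*(-3) = -3*z + 3*u)
C = -291816 (C = (-1229 - 1087)*(-3*(-37) + 3*5) = -2316*(111 + 15) = -2316*126 = -291816)
1/C = 1/(-291816) = -1/291816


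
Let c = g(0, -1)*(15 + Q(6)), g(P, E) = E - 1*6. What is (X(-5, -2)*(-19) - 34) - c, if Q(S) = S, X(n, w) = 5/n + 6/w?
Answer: 189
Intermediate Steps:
g(P, E) = -6 + E (g(P, E) = E - 6 = -6 + E)
c = -147 (c = (-6 - 1)*(15 + 6) = -7*21 = -147)
(X(-5, -2)*(-19) - 34) - c = ((5/(-5) + 6/(-2))*(-19) - 34) - 1*(-147) = ((5*(-⅕) + 6*(-½))*(-19) - 34) + 147 = ((-1 - 3)*(-19) - 34) + 147 = (-4*(-19) - 34) + 147 = (76 - 34) + 147 = 42 + 147 = 189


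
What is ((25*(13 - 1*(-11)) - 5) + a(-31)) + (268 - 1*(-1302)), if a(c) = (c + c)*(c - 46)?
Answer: 6939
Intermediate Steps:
a(c) = 2*c*(-46 + c) (a(c) = (2*c)*(-46 + c) = 2*c*(-46 + c))
((25*(13 - 1*(-11)) - 5) + a(-31)) + (268 - 1*(-1302)) = ((25*(13 - 1*(-11)) - 5) + 2*(-31)*(-46 - 31)) + (268 - 1*(-1302)) = ((25*(13 + 11) - 5) + 2*(-31)*(-77)) + (268 + 1302) = ((25*24 - 5) + 4774) + 1570 = ((600 - 5) + 4774) + 1570 = (595 + 4774) + 1570 = 5369 + 1570 = 6939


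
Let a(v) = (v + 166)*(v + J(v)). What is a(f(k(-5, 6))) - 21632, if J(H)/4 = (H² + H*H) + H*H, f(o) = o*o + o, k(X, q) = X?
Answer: 874888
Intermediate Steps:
f(o) = o + o² (f(o) = o² + o = o + o²)
J(H) = 12*H² (J(H) = 4*((H² + H*H) + H*H) = 4*((H² + H²) + H²) = 4*(2*H² + H²) = 4*(3*H²) = 12*H²)
a(v) = (166 + v)*(v + 12*v²) (a(v) = (v + 166)*(v + 12*v²) = (166 + v)*(v + 12*v²))
a(f(k(-5, 6))) - 21632 = (-5*(1 - 5))*(166 + 12*(-5*(1 - 5))² + 1993*(-5*(1 - 5))) - 21632 = (-5*(-4))*(166 + 12*(-5*(-4))² + 1993*(-5*(-4))) - 21632 = 20*(166 + 12*20² + 1993*20) - 21632 = 20*(166 + 12*400 + 39860) - 21632 = 20*(166 + 4800 + 39860) - 21632 = 20*44826 - 21632 = 896520 - 21632 = 874888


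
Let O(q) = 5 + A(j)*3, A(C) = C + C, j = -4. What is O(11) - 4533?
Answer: -4552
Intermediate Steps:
A(C) = 2*C
O(q) = -19 (O(q) = 5 + (2*(-4))*3 = 5 - 8*3 = 5 - 24 = -19)
O(11) - 4533 = -19 - 4533 = -4552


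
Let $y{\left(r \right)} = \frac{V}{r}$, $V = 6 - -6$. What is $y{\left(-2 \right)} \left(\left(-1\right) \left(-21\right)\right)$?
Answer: $-126$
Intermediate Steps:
$V = 12$ ($V = 6 + 6 = 12$)
$y{\left(r \right)} = \frac{12}{r}$
$y{\left(-2 \right)} \left(\left(-1\right) \left(-21\right)\right) = \frac{12}{-2} \left(\left(-1\right) \left(-21\right)\right) = 12 \left(- \frac{1}{2}\right) 21 = \left(-6\right) 21 = -126$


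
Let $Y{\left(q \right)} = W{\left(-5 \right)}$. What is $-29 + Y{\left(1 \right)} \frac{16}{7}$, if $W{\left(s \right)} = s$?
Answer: $- \frac{283}{7} \approx -40.429$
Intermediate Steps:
$Y{\left(q \right)} = -5$
$-29 + Y{\left(1 \right)} \frac{16}{7} = -29 - 5 \cdot \frac{16}{7} = -29 - 5 \cdot 16 \cdot \frac{1}{7} = -29 - \frac{80}{7} = - \frac{283}{7}$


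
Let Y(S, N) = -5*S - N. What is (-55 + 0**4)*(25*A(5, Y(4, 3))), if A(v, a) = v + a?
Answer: 24750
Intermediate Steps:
Y(S, N) = -N - 5*S
A(v, a) = a + v
(-55 + 0**4)*(25*A(5, Y(4, 3))) = (-55 + 0**4)*(25*((-1*3 - 5*4) + 5)) = (-55 + 0)*(25*((-3 - 20) + 5)) = -1375*(-23 + 5) = -1375*(-18) = -55*(-450) = 24750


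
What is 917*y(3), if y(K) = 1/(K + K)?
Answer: 917/6 ≈ 152.83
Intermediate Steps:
y(K) = 1/(2*K)
917*y(3) = 917*((1/2)/3) = 917*((1/2)*(1/3)) = 917*(1/6) = 917/6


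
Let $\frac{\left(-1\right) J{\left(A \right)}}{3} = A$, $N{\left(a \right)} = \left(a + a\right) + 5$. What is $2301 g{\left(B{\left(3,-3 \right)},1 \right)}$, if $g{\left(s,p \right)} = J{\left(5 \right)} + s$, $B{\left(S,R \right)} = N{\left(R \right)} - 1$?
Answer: $-39117$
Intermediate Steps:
$N{\left(a \right)} = 5 + 2 a$ ($N{\left(a \right)} = 2 a + 5 = 5 + 2 a$)
$J{\left(A \right)} = - 3 A$
$B{\left(S,R \right)} = 4 + 2 R$ ($B{\left(S,R \right)} = \left(5 + 2 R\right) - 1 = 4 + 2 R$)
$g{\left(s,p \right)} = -15 + s$ ($g{\left(s,p \right)} = \left(-3\right) 5 + s = -15 + s$)
$2301 g{\left(B{\left(3,-3 \right)},1 \right)} = 2301 \left(-15 + \left(4 + 2 \left(-3\right)\right)\right) = 2301 \left(-15 + \left(4 - 6\right)\right) = 2301 \left(-15 - 2\right) = 2301 \left(-17\right) = -39117$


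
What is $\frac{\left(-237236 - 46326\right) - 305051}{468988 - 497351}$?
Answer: $\frac{588613}{28363} \approx 20.753$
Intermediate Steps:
$\frac{\left(-237236 - 46326\right) - 305051}{468988 - 497351} = \frac{-283562 - 305051}{-28363} = \left(-588613\right) \left(- \frac{1}{28363}\right) = \frac{588613}{28363}$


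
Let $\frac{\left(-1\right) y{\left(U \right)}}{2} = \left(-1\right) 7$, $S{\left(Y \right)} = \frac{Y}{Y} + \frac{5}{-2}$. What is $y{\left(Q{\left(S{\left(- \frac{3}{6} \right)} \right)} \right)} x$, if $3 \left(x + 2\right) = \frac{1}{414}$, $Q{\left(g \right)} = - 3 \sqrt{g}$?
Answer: $- \frac{17381}{621} \approx -27.989$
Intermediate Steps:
$S{\left(Y \right)} = - \frac{3}{2}$ ($S{\left(Y \right)} = 1 + 5 \left(- \frac{1}{2}\right) = 1 - \frac{5}{2} = - \frac{3}{2}$)
$y{\left(U \right)} = 14$ ($y{\left(U \right)} = - 2 \left(\left(-1\right) 7\right) = \left(-2\right) \left(-7\right) = 14$)
$x = - \frac{2483}{1242}$ ($x = -2 + \frac{1}{3 \cdot 414} = -2 + \frac{1}{3} \cdot \frac{1}{414} = -2 + \frac{1}{1242} = - \frac{2483}{1242} \approx -1.9992$)
$y{\left(Q{\left(S{\left(- \frac{3}{6} \right)} \right)} \right)} x = 14 \left(- \frac{2483}{1242}\right) = - \frac{17381}{621}$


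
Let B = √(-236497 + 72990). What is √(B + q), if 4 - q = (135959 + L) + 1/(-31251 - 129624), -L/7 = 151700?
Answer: √(106507402341340 + 115025625*I*√163507)/10725 ≈ 962.26 + 0.21011*I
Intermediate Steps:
L = -1061900 (L = -7*151700 = -1061900)
B = I*√163507 (B = √(-163507) = I*√163507 ≈ 404.36*I)
q = 148961401876/160875 (q = 4 - ((135959 - 1061900) + 1/(-31251 - 129624)) = 4 - (-925941 + 1/(-160875)) = 4 - (-925941 - 1/160875) = 4 - 1*(-148960758376/160875) = 4 + 148960758376/160875 = 148961401876/160875 ≈ 9.2595e+5)
√(B + q) = √(I*√163507 + 148961401876/160875) = √(148961401876/160875 + I*√163507)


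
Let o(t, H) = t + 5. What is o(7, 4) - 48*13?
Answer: -612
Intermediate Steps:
o(t, H) = 5 + t
o(7, 4) - 48*13 = (5 + 7) - 48*13 = 12 - 624 = -612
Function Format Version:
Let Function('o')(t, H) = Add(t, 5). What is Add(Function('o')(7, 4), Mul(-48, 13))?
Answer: -612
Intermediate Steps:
Function('o')(t, H) = Add(5, t)
Add(Function('o')(7, 4), Mul(-48, 13)) = Add(Add(5, 7), Mul(-48, 13)) = Add(12, -624) = -612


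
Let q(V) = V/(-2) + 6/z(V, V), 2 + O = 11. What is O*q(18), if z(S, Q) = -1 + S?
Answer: -1323/17 ≈ -77.823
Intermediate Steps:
O = 9 (O = -2 + 11 = 9)
q(V) = 6/(-1 + V) - V/2 (q(V) = V/(-2) + 6/(-1 + V) = V*(-½) + 6/(-1 + V) = -V/2 + 6/(-1 + V) = 6/(-1 + V) - V/2)
O*q(18) = 9*((12 - 1*18*(-1 + 18))/(2*(-1 + 18))) = 9*((½)*(12 - 1*18*17)/17) = 9*((½)*(1/17)*(12 - 306)) = 9*((½)*(1/17)*(-294)) = 9*(-147/17) = -1323/17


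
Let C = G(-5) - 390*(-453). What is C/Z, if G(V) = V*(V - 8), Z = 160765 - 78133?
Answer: 176735/82632 ≈ 2.1388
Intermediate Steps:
Z = 82632
G(V) = V*(-8 + V)
C = 176735 (C = -5*(-8 - 5) - 390*(-453) = -5*(-13) + 176670 = 65 + 176670 = 176735)
C/Z = 176735/82632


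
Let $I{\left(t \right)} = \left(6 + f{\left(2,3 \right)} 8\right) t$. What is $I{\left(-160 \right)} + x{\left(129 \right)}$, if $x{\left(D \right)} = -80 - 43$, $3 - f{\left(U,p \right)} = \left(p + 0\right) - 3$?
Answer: $-4923$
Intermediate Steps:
$f{\left(U,p \right)} = 6 - p$ ($f{\left(U,p \right)} = 3 - \left(\left(p + 0\right) - 3\right) = 3 - \left(p - 3\right) = 3 - \left(-3 + p\right) = 6 - p$)
$x{\left(D \right)} = -123$ ($x{\left(D \right)} = -80 - 43 = -123$)
$I{\left(t \right)} = 30 t$ ($I{\left(t \right)} = \left(6 + \left(6 - 3\right) 8\right) t = \left(6 + 3 \cdot 8\right) t = \left(6 + 24\right) t = 30 t$)
$I{\left(-160 \right)} + x{\left(129 \right)} = 30 \left(-160\right) - 123 = -4800 - 123 = -4923$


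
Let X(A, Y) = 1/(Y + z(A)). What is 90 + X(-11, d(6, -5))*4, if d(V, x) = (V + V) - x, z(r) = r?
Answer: 272/3 ≈ 90.667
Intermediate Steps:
d(V, x) = -x + 2*V (d(V, x) = 2*V - x = -x + 2*V)
X(A, Y) = 1/(A + Y) (X(A, Y) = 1/(Y + A) = 1/(A + Y))
90 + X(-11, d(6, -5))*4 = 90 + 4/(-11 + (-1*(-5) + 2*6)) = 90 + 4/(-11 + (5 + 12)) = 90 + 4/(-11 + 17) = 90 + 4/6 = 90 + (⅙)*4 = 90 + ⅔ = 272/3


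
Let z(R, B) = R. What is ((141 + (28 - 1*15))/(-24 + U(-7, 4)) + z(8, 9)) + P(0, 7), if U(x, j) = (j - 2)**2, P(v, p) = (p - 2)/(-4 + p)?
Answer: 59/30 ≈ 1.9667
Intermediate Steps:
P(v, p) = (-2 + p)/(-4 + p)
U(x, j) = (-2 + j)**2
((141 + (28 - 1*15))/(-24 + U(-7, 4)) + z(8, 9)) + P(0, 7) = ((141 + (28 - 1*15))/(-24 + (-2 + 4)**2) + 8) + (-2 + 7)/(-4 + 7) = ((141 + (28 - 15))/(-24 + 2**2) + 8) + 5/3 = ((141 + 13)/(-24 + 4) + 8) + (1/3)*5 = (154/(-20) + 8) + 5/3 = (154*(-1/20) + 8) + 5/3 = (-77/10 + 8) + 5/3 = 3/10 + 5/3 = 59/30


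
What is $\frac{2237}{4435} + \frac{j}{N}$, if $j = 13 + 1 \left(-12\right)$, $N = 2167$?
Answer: $\frac{4852014}{9610645} \approx 0.50486$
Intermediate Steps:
$j = 1$ ($j = 13 - 12 = 1$)
$\frac{2237}{4435} + \frac{j}{N} = \frac{2237}{4435} + 1 \cdot \frac{1}{2167} = 2237 \cdot \frac{1}{4435} + 1 \cdot \frac{1}{2167} = \frac{2237}{4435} + \frac{1}{2167} = \frac{4852014}{9610645}$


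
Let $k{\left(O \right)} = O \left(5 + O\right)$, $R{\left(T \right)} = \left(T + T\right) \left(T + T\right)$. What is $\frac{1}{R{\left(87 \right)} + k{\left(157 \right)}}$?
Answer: $\frac{1}{55710} \approx 1.795 \cdot 10^{-5}$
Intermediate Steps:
$R{\left(T \right)} = 4 T^{2}$ ($R{\left(T \right)} = 2 T 2 T = 4 T^{2}$)
$\frac{1}{R{\left(87 \right)} + k{\left(157 \right)}} = \frac{1}{4 \cdot 87^{2} + 157 \left(5 + 157\right)} = \frac{1}{4 \cdot 7569 + 157 \cdot 162} = \frac{1}{30276 + 25434} = \frac{1}{55710}$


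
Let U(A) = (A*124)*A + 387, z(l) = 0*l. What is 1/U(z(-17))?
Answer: 1/387 ≈ 0.0025840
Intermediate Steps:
z(l) = 0
U(A) = 387 + 124*A² (U(A) = (124*A)*A + 387 = 124*A² + 387 = 387 + 124*A²)
1/U(z(-17)) = 1/(387 + 124*0²) = 1/(387 + 124*0) = 1/(387 + 0) = 1/387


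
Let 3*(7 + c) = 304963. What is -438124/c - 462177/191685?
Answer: -65480429259/9742134545 ≈ -6.7214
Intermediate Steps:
c = 304942/3 (c = -7 + (⅓)*304963 = -7 + 304963/3 = 304942/3 ≈ 1.0165e+5)
-438124/c - 462177/191685 = -438124/304942/3 - 462177/191685 = -438124*3/304942 - 462177*1/191685 = -657186/152471 - 154059/63895 = -65480429259/9742134545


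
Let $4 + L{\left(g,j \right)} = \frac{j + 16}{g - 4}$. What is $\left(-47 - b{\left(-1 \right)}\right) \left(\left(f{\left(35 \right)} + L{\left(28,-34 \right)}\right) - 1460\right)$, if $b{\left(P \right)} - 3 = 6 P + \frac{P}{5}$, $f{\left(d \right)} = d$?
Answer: $\frac{1252461}{20} \approx 62623.0$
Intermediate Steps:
$L{\left(g,j \right)} = -4 + \frac{16 + j}{-4 + g}$ ($L{\left(g,j \right)} = -4 + \frac{j + 16}{g - 4} = -4 + \frac{16 + j}{-4 + g}$)
$b{\left(P \right)} = 3 + \frac{31 P}{5}$ ($b{\left(P \right)} = 3 + \left(6 P + \frac{P}{5}\right) = 3 + \frac{31 P}{5}$)
$\left(-47 - b{\left(-1 \right)}\right) \left(\left(f{\left(35 \right)} + L{\left(28,-34 \right)}\right) - 1460\right) = \left(-47 - \left(3 + \frac{31}{5} \left(-1\right)\right)\right) \left(\left(35 + \frac{32 - 34 - 112}{-4 + 28}\right) - 1460\right) = \left(-47 - \left(3 - \frac{31}{5}\right)\right) \left(\left(35 + \frac{32 - 34 - 112}{24}\right) - 1460\right) = \left(-47 - - \frac{16}{5}\right) \left(\left(35 + \frac{1}{24} \left(-114\right)\right) - 1460\right) = \left(-47 + \frac{16}{5}\right) \left(\left(35 - \frac{19}{4}\right) - 1460\right) = - \frac{219 \left(\frac{121}{4} - 1460\right)}{5} = \left(- \frac{219}{5}\right) \left(- \frac{5719}{4}\right) = \frac{1252461}{20}$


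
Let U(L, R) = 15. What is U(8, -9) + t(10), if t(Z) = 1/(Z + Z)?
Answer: 301/20 ≈ 15.050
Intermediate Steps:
t(Z) = 1/(2*Z)
U(8, -9) + t(10) = 15 + (½)/10 = 15 + (½)*(⅒) = 15 + 1/20 = 301/20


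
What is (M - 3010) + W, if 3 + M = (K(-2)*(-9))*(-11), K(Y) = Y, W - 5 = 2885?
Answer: -321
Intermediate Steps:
W = 2890 (W = 5 + 2885 = 2890)
M = -201 (M = -3 - 2*(-9)*(-11) = -3 + 18*(-11) = -3 - 198 = -201)
(M - 3010) + W = (-201 - 3010) + 2890 = -3211 + 2890 = -321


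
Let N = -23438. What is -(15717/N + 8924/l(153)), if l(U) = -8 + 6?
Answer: 104596073/23438 ≈ 4462.7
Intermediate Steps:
l(U) = -2
-(15717/N + 8924/l(153)) = -(15717/(-23438) + 8924/(-2)) = -(15717*(-1/23438) + 8924*(-1/2)) = -(-15717/23438 - 4462) = -1*(-104596073/23438) = 104596073/23438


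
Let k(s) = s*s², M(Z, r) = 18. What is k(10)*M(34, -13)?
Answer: 18000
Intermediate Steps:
k(s) = s³
k(10)*M(34, -13) = 10³*18 = 1000*18 = 18000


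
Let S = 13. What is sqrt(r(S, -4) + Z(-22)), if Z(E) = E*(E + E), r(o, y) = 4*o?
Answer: 2*sqrt(255) ≈ 31.937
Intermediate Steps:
Z(E) = 2*E**2 (Z(E) = E*(2*E) = 2*E**2)
sqrt(r(S, -4) + Z(-22)) = sqrt(4*13 + 2*(-22)**2) = sqrt(52 + 2*484) = sqrt(52 + 968) = sqrt(1020) = 2*sqrt(255)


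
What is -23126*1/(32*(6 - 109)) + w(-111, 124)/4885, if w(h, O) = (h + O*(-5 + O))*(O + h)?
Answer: 74047947/1610096 ≈ 45.990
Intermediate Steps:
w(h, O) = (O + h)*(h + O*(-5 + O))
-23126*1/(32*(6 - 109)) + w(-111, 124)/4885 = -23126*1/(32*(6 - 109)) + (124³ + (-111)² - 5*124² - 111*124² - 4*124*(-111))/4885 = -23126/(32*(-103)) + (1906624 + 12321 - 5*15376 - 111*15376 + 55056)*(1/4885) = -23126/(-3296) + (1906624 + 12321 - 76880 - 1706736 + 55056)*(1/4885) = -23126*(-1/3296) + 190385*(1/4885) = 11563/1648 + 38077/977 = 74047947/1610096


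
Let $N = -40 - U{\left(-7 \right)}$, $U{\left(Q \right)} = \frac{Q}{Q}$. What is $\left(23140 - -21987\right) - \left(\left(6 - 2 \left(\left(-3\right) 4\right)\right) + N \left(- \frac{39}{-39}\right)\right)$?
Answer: $45138$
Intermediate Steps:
$U{\left(Q \right)} = 1$
$N = -41$ ($N = -40 - 1 = -41$)
$\left(23140 - -21987\right) - \left(\left(6 - 2 \left(\left(-3\right) 4\right)\right) + N \left(- \frac{39}{-39}\right)\right) = \left(23140 - -21987\right) - \left(\left(6 - 2 \left(\left(-3\right) 4\right)\right) - 41 \left(- \frac{39}{-39}\right)\right) = \left(23140 + 21987\right) - \left(\left(6 - -24\right) - 41 \left(\left(-39\right) \left(- \frac{1}{39}\right)\right)\right) = 45127 - \left(\left(6 + 24\right) - 41\right) = 45127 - \left(30 - 41\right) = 45127 - -11 = 45127 + 11 = 45138$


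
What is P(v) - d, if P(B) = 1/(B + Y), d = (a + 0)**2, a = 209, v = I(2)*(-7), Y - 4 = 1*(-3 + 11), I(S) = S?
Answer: -87363/2 ≈ -43682.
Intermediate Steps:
Y = 12 (Y = 4 + 1*(-3 + 11) = 4 + 1*8 = 4 + 8 = 12)
v = -14 (v = 2*(-7) = -14)
d = 43681 (d = (209 + 0)**2 = 209**2 = 43681)
P(B) = 1/(12 + B) (P(B) = 1/(B + 12) = 1/(12 + B))
P(v) - d = 1/(12 - 14) - 1*43681 = 1/(-2) - 43681 = -1/2 - 43681 = -87363/2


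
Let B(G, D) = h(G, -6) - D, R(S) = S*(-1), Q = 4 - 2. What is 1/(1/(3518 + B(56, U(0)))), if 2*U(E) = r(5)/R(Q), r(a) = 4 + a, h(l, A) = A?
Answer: 14057/4 ≈ 3514.3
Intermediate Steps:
Q = 2
R(S) = -S
U(E) = -9/4 (U(E) = ((4 + 5)/((-1*2)))/2 = (9/(-2))/2 = (9*(-1/2))/2 = (1/2)*(-9/2) = -9/4)
B(G, D) = -6 - D
1/(1/(3518 + B(56, U(0)))) = 1/(1/(3518 + (-6 - 1*(-9/4)))) = 1/(1/(3518 + (-6 + 9/4))) = 1/(1/(3518 - 15/4)) = 1/(1/(14057/4)) = 1/(4/14057) = 14057/4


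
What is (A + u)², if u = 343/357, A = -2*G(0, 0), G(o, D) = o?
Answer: 2401/2601 ≈ 0.92311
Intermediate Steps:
A = 0 (A = -2*0 = 0)
u = 49/51 (u = 343*(1/357) = 49/51 ≈ 0.96078)
(A + u)² = (0 + 49/51)² = (49/51)² = 2401/2601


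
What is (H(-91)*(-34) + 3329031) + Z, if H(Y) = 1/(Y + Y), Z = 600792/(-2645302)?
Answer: 400686297636502/120361241 ≈ 3.3290e+6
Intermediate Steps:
Z = -300396/1322651 (Z = 600792*(-1/2645302) = -300396/1322651 ≈ -0.22712)
H(Y) = 1/(2*Y)
(H(-91)*(-34) + 3329031) + Z = (((½)/(-91))*(-34) + 3329031) - 300396/1322651 = (((½)*(-1/91))*(-34) + 3329031) - 300396/1322651 = (-1/182*(-34) + 3329031) - 300396/1322651 = (17/91 + 3329031) - 300396/1322651 = 302941838/91 - 300396/1322651 = 400686297636502/120361241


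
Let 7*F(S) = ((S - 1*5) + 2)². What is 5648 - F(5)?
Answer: 39532/7 ≈ 5647.4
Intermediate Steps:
F(S) = (-3 + S)²/7 (F(S) = ((S - 1*5) + 2)²/7 = ((S - 5) + 2)²/7 = ((-5 + S) + 2)²/7 = (-3 + S)²/7)
5648 - F(5) = 5648 - (-3 + 5)²/7 = 5648 - 2²/7 = 5648 - 4/7 = 39532/7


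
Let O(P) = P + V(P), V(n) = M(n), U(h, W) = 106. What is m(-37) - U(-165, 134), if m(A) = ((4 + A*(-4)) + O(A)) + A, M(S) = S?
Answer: -65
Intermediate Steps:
V(n) = n
O(P) = 2*P (O(P) = P + P = 2*P)
m(A) = 4 - A (m(A) = ((4 + A*(-4)) + 2*A) + A = ((4 - 4*A) + 2*A) + A = (4 - 2*A) + A = 4 - A)
m(-37) - U(-165, 134) = (4 - 1*(-37)) - 1*106 = (4 + 37) - 106 = 41 - 106 = -65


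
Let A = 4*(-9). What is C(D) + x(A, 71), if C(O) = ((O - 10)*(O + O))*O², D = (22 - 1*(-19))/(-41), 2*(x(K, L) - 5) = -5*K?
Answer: 117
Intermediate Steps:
A = -36
x(K, L) = 5 - 5*K/2 (x(K, L) = 5 + (-5*K)/2 = 5 - 5*K/2)
D = -1 (D = (22 + 19)*(-1/41) = 41*(-1/41) = -1)
C(O) = 2*O³*(-10 + O) (C(O) = ((-10 + O)*(2*O))*O² = (2*O*(-10 + O))*O² = 2*O³*(-10 + O))
C(D) + x(A, 71) = 2*(-1)³*(-10 - 1) + (5 - 5/2*(-36)) = 2*(-1)*(-11) + (5 + 90) = 22 + 95 = 117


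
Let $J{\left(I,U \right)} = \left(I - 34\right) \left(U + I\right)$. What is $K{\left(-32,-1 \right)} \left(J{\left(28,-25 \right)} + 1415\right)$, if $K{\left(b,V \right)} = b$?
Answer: $-44704$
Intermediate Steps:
$J{\left(I,U \right)} = \left(-34 + I\right) \left(I + U\right)$
$K{\left(-32,-1 \right)} \left(J{\left(28,-25 \right)} + 1415\right) = - 32 \left(\left(28^{2} - 952 - -850 + 28 \left(-25\right)\right) + 1415\right) = - 32 \left(\left(784 - 952 + 850 - 700\right) + 1415\right) = - 32 \left(-18 + 1415\right) = \left(-32\right) 1397 = -44704$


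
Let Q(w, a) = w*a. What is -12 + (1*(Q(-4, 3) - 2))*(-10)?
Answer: 128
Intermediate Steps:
Q(w, a) = a*w
-12 + (1*(Q(-4, 3) - 2))*(-10) = -12 + (1*(3*(-4) - 2))*(-10) = -12 + (1*(-12 - 2))*(-10) = -12 + (1*(-14))*(-10) = -12 - 14*(-10) = -12 + 140 = 128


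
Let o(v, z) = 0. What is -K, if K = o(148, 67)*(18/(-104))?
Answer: 0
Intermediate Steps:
K = 0 (K = 0*(18/(-104)) = 0*(18*(-1/104)) = 0*(-9/52) = 0)
-K = -1*0 = 0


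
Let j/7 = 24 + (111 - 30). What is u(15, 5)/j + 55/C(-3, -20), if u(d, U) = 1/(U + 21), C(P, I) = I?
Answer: -105103/38220 ≈ -2.7499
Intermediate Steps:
j = 735 (j = 7*(24 + (111 - 30)) = 7*(24 + 81) = 7*105 = 735)
u(d, U) = 1/(21 + U)
u(15, 5)/j + 55/C(-3, -20) = 1/((21 + 5)*735) + 55/(-20) = (1/735)/26 + 55*(-1/20) = (1/26)*(1/735) - 11/4 = 1/19110 - 11/4 = -105103/38220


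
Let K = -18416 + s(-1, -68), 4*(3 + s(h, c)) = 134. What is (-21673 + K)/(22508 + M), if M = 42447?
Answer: -80117/129910 ≈ -0.61671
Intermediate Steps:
s(h, c) = 61/2 (s(h, c) = -3 + (¼)*134 = -3 + 67/2 = 61/2)
K = -36771/2 (K = -18416 + 61/2 = -36771/2 ≈ -18386.)
(-21673 + K)/(22508 + M) = (-21673 - 36771/2)/(22508 + 42447) = -80117/2/64955 = -80117/2*1/64955 = -80117/129910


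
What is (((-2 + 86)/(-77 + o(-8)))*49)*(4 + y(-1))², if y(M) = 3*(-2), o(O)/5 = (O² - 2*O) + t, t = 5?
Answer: 1372/29 ≈ 47.310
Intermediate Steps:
o(O) = 25 - 10*O + 5*O² (o(O) = 5*((O² - 2*O) + 5) = 5*(5 + O² - 2*O) = 25 - 10*O + 5*O²)
y(M) = -6
(((-2 + 86)/(-77 + o(-8)))*49)*(4 + y(-1))² = (((-2 + 86)/(-77 + (25 - 10*(-8) + 5*(-8)²)))*49)*(4 - 6)² = ((84/(-77 + (25 + 80 + 5*64)))*49)*(-2)² = ((84/(-77 + (25 + 80 + 320)))*49)*4 = ((84/(-77 + 425))*49)*4 = ((84/348)*49)*4 = ((84*(1/348))*49)*4 = ((7/29)*49)*4 = (343/29)*4 = 1372/29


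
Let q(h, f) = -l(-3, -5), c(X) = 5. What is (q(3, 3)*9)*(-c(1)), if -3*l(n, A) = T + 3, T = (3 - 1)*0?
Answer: -45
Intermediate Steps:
T = 0 (T = 2*0 = 0)
l(n, A) = -1 (l(n, A) = -(0 + 3)/3 = -1/3*3 = -1)
q(h, f) = 1 (q(h, f) = -1*(-1) = 1)
(q(3, 3)*9)*(-c(1)) = (1*9)*(-1*5) = 9*(-5) = -45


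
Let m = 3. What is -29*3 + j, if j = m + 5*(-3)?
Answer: -99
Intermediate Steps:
j = -12 (j = 3 + 5*(-3) = 3 - 15 = -12)
-29*3 + j = -29*3 - 12 = -87 - 12 = -99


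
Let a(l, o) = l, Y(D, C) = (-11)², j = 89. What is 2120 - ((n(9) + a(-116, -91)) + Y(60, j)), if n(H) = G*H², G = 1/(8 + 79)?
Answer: 61308/29 ≈ 2114.1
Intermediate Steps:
Y(D, C) = 121
G = 1/87 ≈ 0.011494
n(H) = H²/87
2120 - ((n(9) + a(-116, -91)) + Y(60, j)) = 2120 - (((1/87)*9² - 116) + 121) = 2120 - (((1/87)*81 - 116) + 121) = 2120 - ((27/29 - 116) + 121) = 2120 - (-3337/29 + 121) = 2120 - 1*172/29 = 2120 - 172/29 = 61308/29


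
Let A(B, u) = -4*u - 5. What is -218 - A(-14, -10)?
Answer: -253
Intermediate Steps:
A(B, u) = -5 - 4*u
-218 - A(-14, -10) = -218 - (-5 - 4*(-10)) = -218 - (-5 + 40) = -218 - 1*35 = -218 - 35 = -253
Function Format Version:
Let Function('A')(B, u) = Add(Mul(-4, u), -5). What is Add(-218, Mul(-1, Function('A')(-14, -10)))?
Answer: -253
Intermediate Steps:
Function('A')(B, u) = Add(-5, Mul(-4, u))
Add(-218, Mul(-1, Function('A')(-14, -10))) = Add(-218, Mul(-1, Add(-5, Mul(-4, -10)))) = Add(-218, Mul(-1, Add(-5, 40))) = Add(-218, Mul(-1, 35)) = Add(-218, -35) = -253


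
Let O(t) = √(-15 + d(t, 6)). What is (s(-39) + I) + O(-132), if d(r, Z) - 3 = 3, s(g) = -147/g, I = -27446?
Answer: -356749/13 + 3*I ≈ -27442.0 + 3.0*I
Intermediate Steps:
d(r, Z) = 6 (d(r, Z) = 3 + 3 = 6)
O(t) = 3*I (O(t) = √(-15 + 6) = √(-9) = 3*I)
(s(-39) + I) + O(-132) = (-147/(-39) - 27446) + 3*I = (-147*(-1/39) - 27446) + 3*I = (49/13 - 27446) + 3*I = -356749/13 + 3*I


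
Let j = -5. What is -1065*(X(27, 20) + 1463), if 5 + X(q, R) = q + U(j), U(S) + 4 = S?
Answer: -1571940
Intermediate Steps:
U(S) = -4 + S
X(q, R) = -14 + q (X(q, R) = -5 + (q + (-4 - 5)) = -5 + (q - 9) = -5 + (-9 + q) = -14 + q)
-1065*(X(27, 20) + 1463) = -1065*((-14 + 27) + 1463) = -1065*(13 + 1463) = -1065*1476 = -1571940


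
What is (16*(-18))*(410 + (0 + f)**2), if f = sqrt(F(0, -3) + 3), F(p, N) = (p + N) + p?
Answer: -118080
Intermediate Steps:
F(p, N) = N + 2*p (F(p, N) = (N + p) + p = N + 2*p)
f = 0 (f = sqrt((-3 + 2*0) + 3) = sqrt((-3 + 0) + 3) = sqrt(-3 + 3) = sqrt(0) = 0)
(16*(-18))*(410 + (0 + f)**2) = (16*(-18))*(410 + (0 + 0)**2) = -288*(410 + 0**2) = -288*(410 + 0) = -288*410 = -118080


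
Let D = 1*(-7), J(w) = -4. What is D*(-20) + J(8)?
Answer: 136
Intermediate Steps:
D = -7
D*(-20) + J(8) = -7*(-20) - 4 = 140 - 4 = 136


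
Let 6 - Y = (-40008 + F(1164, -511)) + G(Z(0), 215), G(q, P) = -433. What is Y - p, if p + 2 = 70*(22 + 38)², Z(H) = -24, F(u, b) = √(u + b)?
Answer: -211551 - √653 ≈ -2.1158e+5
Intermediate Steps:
F(u, b) = √(b + u)
p = 251998 (p = -2 + 70*(22 + 38)² = -2 + 70*60² = -2 + 70*3600 = -2 + 252000 = 251998)
Y = 40447 - √653 (Y = 6 - ((-40008 + √(-511 + 1164)) - 433) = 6 - ((-40008 + √653) - 433) = 6 - (-40441 + √653) = 6 + (40441 - √653) = 40447 - √653 ≈ 40421.)
Y - p = (40447 - √653) - 1*251998 = (40447 - √653) - 251998 = -211551 - √653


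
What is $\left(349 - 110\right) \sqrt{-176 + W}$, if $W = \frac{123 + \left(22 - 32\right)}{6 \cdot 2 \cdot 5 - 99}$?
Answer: $\frac{239 i \sqrt{272103}}{39} \approx 3196.7 i$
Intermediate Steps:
$W = - \frac{113}{39}$ ($W = \frac{123 - 10}{12 \cdot 5 - 99} = \frac{113}{60 - 99} = \frac{113}{-39} = 113 \left(- \frac{1}{39}\right) = - \frac{113}{39} \approx -2.8974$)
$\left(349 - 110\right) \sqrt{-176 + W} = \left(349 - 110\right) \sqrt{-176 - \frac{113}{39}} = 239 \sqrt{- \frac{6977}{39}} = 239 \frac{i \sqrt{272103}}{39} = \frac{239 i \sqrt{272103}}{39}$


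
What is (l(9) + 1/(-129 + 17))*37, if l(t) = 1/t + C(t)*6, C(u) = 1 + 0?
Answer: 227587/1008 ≈ 225.78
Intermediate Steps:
C(u) = 1
l(t) = 6 + 1/t (l(t) = 1/t + 1*6 = 1/t + 6 = 6 + 1/t)
(l(9) + 1/(-129 + 17))*37 = ((6 + 1/9) + 1/(-129 + 17))*37 = ((6 + ⅑) + 1/(-112))*37 = (55/9 - 1/112)*37 = (6151/1008)*37 = 227587/1008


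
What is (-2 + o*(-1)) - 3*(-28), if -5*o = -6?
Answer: 404/5 ≈ 80.800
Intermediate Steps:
o = 6/5 (o = -⅕*(-6) = 6/5 ≈ 1.2000)
(-2 + o*(-1)) - 3*(-28) = (-2 + (6/5)*(-1)) - 3*(-28) = (-2 - 6/5) + 84 = -16/5 + 84 = 404/5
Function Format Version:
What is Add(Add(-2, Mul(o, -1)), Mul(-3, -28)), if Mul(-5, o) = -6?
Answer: Rational(404, 5) ≈ 80.800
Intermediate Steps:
o = Rational(6, 5) (o = Mul(Rational(-1, 5), -6) = Rational(6, 5) ≈ 1.2000)
Add(Add(-2, Mul(o, -1)), Mul(-3, -28)) = Add(Add(-2, Mul(Rational(6, 5), -1)), Mul(-3, -28)) = Add(Add(-2, Rational(-6, 5)), 84) = Add(Rational(-16, 5), 84) = Rational(404, 5)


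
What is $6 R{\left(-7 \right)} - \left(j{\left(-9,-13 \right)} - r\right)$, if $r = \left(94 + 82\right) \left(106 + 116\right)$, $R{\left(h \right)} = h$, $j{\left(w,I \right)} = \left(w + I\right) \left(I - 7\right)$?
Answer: $38590$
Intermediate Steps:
$j{\left(w,I \right)} = \left(-7 + I\right) \left(I + w\right)$ ($j{\left(w,I \right)} = \left(I + w\right) \left(-7 + I\right) = \left(-7 + I\right) \left(I + w\right)$)
$r = 39072$ ($r = 176 \cdot 222 = 39072$)
$6 R{\left(-7 \right)} - \left(j{\left(-9,-13 \right)} - r\right) = 6 \left(-7\right) - \left(\left(\left(-13\right)^{2} - -91 - -63 - -117\right) - 39072\right) = -42 - \left(\left(169 + 91 + 63 + 117\right) - 39072\right) = -42 - \left(440 - 39072\right) = -42 - -38632 = -42 + 38632 = 38590$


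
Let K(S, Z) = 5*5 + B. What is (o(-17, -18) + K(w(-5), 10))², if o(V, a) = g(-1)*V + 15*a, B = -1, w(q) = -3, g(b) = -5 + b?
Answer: 20736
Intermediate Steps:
K(S, Z) = 24 (K(S, Z) = 5*5 - 1 = 25 - 1 = 24)
o(V, a) = -6*V + 15*a (o(V, a) = (-5 - 1)*V + 15*a = -6*V + 15*a)
(o(-17, -18) + K(w(-5), 10))² = ((-6*(-17) + 15*(-18)) + 24)² = ((102 - 270) + 24)² = (-168 + 24)² = (-144)² = 20736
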